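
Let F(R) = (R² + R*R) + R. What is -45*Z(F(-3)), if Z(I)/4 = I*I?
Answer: -40500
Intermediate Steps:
F(R) = R + 2*R² (F(R) = (R² + R²) + R = 2*R² + R = R + 2*R²)
Z(I) = 4*I² (Z(I) = 4*(I*I) = 4*I²)
-45*Z(F(-3)) = -180*(-3*(1 + 2*(-3)))² = -180*(-3*(1 - 6))² = -180*(-3*(-5))² = -180*15² = -180*225 = -45*900 = -40500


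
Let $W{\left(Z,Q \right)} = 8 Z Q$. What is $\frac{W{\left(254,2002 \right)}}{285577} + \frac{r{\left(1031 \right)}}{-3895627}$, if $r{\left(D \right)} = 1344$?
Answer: $\frac{15847276140640}{1112501471779} \approx 14.245$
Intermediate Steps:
$W{\left(Z,Q \right)} = 8 Q Z$
$\frac{W{\left(254,2002 \right)}}{285577} + \frac{r{\left(1031 \right)}}{-3895627} = \frac{8 \cdot 2002 \cdot 254}{285577} + \frac{1344}{-3895627} = 4068064 \cdot \frac{1}{285577} + 1344 \left(- \frac{1}{3895627}\right) = \frac{4068064}{285577} - \frac{1344}{3895627} = \frac{15847276140640}{1112501471779}$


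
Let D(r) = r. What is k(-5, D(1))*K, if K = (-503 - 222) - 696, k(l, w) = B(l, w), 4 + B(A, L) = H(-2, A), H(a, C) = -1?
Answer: 7105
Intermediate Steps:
B(A, L) = -5 (B(A, L) = -4 - 1 = -5)
k(l, w) = -5
K = -1421 (K = -725 - 696 = -1421)
k(-5, D(1))*K = -5*(-1421) = 7105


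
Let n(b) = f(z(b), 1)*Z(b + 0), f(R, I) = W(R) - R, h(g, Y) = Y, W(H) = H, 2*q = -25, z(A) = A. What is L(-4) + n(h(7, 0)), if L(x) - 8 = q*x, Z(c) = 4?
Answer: 58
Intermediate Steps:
q = -25/2 (q = (½)*(-25) = -25/2 ≈ -12.500)
f(R, I) = 0 (f(R, I) = R - R = 0)
n(b) = 0 (n(b) = 0*4 = 0)
L(x) = 8 - 25*x/2
L(-4) + n(h(7, 0)) = (8 - 25/2*(-4)) + 0 = (8 + 50) + 0 = 58 + 0 = 58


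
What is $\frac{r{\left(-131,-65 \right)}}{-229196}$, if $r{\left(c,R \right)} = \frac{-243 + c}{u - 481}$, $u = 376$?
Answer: $- \frac{17}{1093890} \approx -1.5541 \cdot 10^{-5}$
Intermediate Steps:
$r{\left(c,R \right)} = \frac{81}{35} - \frac{c}{105}$ ($r{\left(c,R \right)} = \frac{-243 + c}{376 - 481} = \frac{-243 + c}{-105} = \left(-243 + c\right) \left(- \frac{1}{105}\right) = \frac{81}{35} - \frac{c}{105}$)
$\frac{r{\left(-131,-65 \right)}}{-229196} = \frac{\frac{81}{35} - - \frac{131}{105}}{-229196} = \left(\frac{81}{35} + \frac{131}{105}\right) \left(- \frac{1}{229196}\right) = \frac{374}{105} \left(- \frac{1}{229196}\right) = - \frac{17}{1093890}$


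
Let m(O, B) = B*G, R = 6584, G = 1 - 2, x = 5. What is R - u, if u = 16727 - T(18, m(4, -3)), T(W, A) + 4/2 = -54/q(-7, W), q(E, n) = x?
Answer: -50779/5 ≈ -10156.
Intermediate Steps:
G = -1
m(O, B) = -B (m(O, B) = B*(-1) = -B)
q(E, n) = 5
T(W, A) = -64/5 (T(W, A) = -2 - 54/5 = -64/5)
u = 83699/5 (u = 16727 - 1*(-64/5) = 16727 + 64/5 = 83699/5 ≈ 16740.)
R - u = 6584 - 1*83699/5 = 6584 - 83699/5 = -50779/5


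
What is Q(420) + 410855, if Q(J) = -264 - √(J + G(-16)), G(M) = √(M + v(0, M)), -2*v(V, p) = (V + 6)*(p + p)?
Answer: 410591 - 2*√(105 + √5) ≈ 4.1057e+5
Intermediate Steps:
v(V, p) = -p*(6 + V) (v(V, p) = -(V + 6)*(p + p)/2 = -(6 + V)*2*p/2 = -p*(6 + V))
G(M) = √5*√(-M) (G(M) = √(M - M*(6 + 0)) = √(M - 1*M*6) = √(M - 6*M) = √(-5*M) = √5*√(-M))
Q(J) = -264 - √(J + 4*√5) (Q(J) = -264 - √(J + √5*√(-1*(-16))) = -264 - √(J + √5*√16) = -264 - √(J + √5*4) = -264 - √(J + 4*√5))
Q(420) + 410855 = (-264 - √(420 + 4*√5)) + 410855 = 410591 - √(420 + 4*√5)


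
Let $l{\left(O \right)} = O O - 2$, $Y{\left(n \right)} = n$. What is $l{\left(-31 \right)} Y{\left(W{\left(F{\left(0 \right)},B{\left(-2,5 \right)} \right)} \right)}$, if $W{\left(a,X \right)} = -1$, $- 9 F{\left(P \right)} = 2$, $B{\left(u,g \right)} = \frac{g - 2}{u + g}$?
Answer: $-959$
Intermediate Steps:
$B{\left(u,g \right)} = \frac{-2 + g}{g + u}$
$F{\left(P \right)} = - \frac{2}{9}$ ($F{\left(P \right)} = \left(- \frac{1}{9}\right) 2 = - \frac{2}{9}$)
$l{\left(O \right)} = -2 + O^{2}$ ($l{\left(O \right)} = O^{2} - 2 = -2 + O^{2}$)
$l{\left(-31 \right)} Y{\left(W{\left(F{\left(0 \right)},B{\left(-2,5 \right)} \right)} \right)} = \left(-2 + \left(-31\right)^{2}\right) \left(-1\right) = \left(-2 + 961\right) \left(-1\right) = 959 \left(-1\right) = -959$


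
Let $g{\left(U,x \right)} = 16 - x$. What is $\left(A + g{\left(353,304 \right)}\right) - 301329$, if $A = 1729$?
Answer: $-299888$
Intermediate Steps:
$\left(A + g{\left(353,304 \right)}\right) - 301329 = \left(1729 + \left(16 - 304\right)\right) - 301329 = \left(1729 - 288\right) - 301329 = 1441 - 301329 = -299888$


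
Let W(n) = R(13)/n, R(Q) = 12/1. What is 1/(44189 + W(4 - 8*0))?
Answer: 1/44192 ≈ 2.2629e-5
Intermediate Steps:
R(Q) = 12 (R(Q) = 12*1 = 12)
W(n) = 12/n
1/(44189 + W(4 - 8*0)) = 1/(44189 + 12/(4 - 8*0)) = 1/(44189 + 12/(4 + 0)) = 1/(44189 + 12/4) = 1/(44189 + 12*(1/4)) = 1/(44189 + 3) = 1/44192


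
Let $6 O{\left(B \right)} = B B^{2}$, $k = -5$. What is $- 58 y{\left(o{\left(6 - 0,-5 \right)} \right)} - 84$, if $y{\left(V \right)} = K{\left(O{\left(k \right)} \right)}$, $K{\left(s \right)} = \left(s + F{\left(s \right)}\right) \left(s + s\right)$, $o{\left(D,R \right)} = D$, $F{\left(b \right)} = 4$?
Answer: $- \frac{366881}{9} \approx -40765.0$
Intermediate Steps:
$O{\left(B \right)} = \frac{B^{3}}{6}$ ($O{\left(B \right)} = \frac{B B^{2}}{6} = \frac{B^{3}}{6}$)
$K{\left(s \right)} = 2 s \left(4 + s\right)$ ($K{\left(s \right)} = \left(s + 4\right) \left(s + s\right) = \left(4 + s\right) 2 s = 2 s \left(4 + s\right)$)
$y{\left(V \right)} = \frac{12625}{18}$ ($y{\left(V \right)} = 2 \frac{\left(-5\right)^{3}}{6} \left(4 + \frac{\left(-5\right)^{3}}{6}\right) = 2 \cdot \frac{1}{6} \left(-125\right) \left(4 + \frac{1}{6} \left(-125\right)\right) = 2 \left(- \frac{125}{6}\right) \left(4 - \frac{125}{6}\right) = 2 \left(- \frac{125}{6}\right) \left(- \frac{101}{6}\right) = \frac{12625}{18}$)
$- 58 y{\left(o{\left(6 - 0,-5 \right)} \right)} - 84 = \left(-58\right) \frac{12625}{18} - 84 = - \frac{366125}{9} - 84 = - \frac{366881}{9}$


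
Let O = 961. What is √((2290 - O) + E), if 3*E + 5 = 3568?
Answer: 5*√906/3 ≈ 50.166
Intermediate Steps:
E = 3563/3 (E = -5/3 + (⅓)*3568 = -5/3 + 3568/3 = 3563/3 ≈ 1187.7)
√((2290 - O) + E) = √((2290 - 1*961) + 3563/3) = √((2290 - 961) + 3563/3) = √(1329 + 3563/3) = √(7550/3) = 5*√906/3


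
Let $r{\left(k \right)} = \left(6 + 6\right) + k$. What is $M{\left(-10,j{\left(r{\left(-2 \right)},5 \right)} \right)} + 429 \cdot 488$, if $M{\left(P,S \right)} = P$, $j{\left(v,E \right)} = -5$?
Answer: $209342$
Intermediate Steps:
$r{\left(k \right)} = 12 + k$
$M{\left(-10,j{\left(r{\left(-2 \right)},5 \right)} \right)} + 429 \cdot 488 = -10 + 429 \cdot 488 = -10 + 209352 = 209342$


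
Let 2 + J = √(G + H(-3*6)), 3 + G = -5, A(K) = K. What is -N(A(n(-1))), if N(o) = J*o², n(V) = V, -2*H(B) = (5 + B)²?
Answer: 2 - I*√370/2 ≈ 2.0 - 9.6177*I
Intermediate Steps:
H(B) = -(5 + B)²/2
G = -8 (G = -3 - 5 = -8)
J = -2 + I*√370/2 (J = -2 + √(-8 - (5 - 3*6)²/2) = -2 + √(-8 - (5 - 18)²/2) = -2 + √(-8 - ½*(-13)²) = -2 + √(-8 - ½*169) = -2 + √(-8 - 169/2) = -2 + √(-185/2) = -2 + I*√370/2 ≈ -2.0 + 9.6177*I)
N(o) = o²*(-2 + I*√370/2) (N(o) = (-2 + I*√370/2)*o² = o²*(-2 + I*√370/2))
-N(A(n(-1))) = -(-1)²*(-4 + I*√370)/2 = -(-4 + I*√370)/2 = -(-2 + I*√370/2) = 2 - I*√370/2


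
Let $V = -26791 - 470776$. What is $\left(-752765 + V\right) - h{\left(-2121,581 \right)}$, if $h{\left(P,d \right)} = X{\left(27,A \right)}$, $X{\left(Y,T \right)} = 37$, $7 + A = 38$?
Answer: $-1250369$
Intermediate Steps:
$A = 31$ ($A = -7 + 38 = 31$)
$h{\left(P,d \right)} = 37$
$V = -497567$
$\left(-752765 + V\right) - h{\left(-2121,581 \right)} = \left(-752765 - 497567\right) - 37 = -1250332 - 37 = -1250369$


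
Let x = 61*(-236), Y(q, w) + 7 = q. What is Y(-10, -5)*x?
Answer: 244732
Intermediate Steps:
Y(q, w) = -7 + q
x = -14396
Y(-10, -5)*x = (-7 - 10)*(-14396) = -17*(-14396) = 244732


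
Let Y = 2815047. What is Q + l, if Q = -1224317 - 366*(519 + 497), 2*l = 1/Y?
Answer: -8986604030261/5630094 ≈ -1.5962e+6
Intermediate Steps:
l = 1/5630094 (l = (½)/2815047 = (½)*(1/2815047) = 1/5630094 ≈ 1.7762e-7)
Q = -1596173 (Q = -1224317 - 366*1016 = -1224317 - 1*371856 = -1224317 - 371856 = -1596173)
Q + l = -1596173 + 1/5630094 = -8986604030261/5630094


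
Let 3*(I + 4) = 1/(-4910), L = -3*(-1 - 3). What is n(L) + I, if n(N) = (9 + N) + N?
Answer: 427169/14730 ≈ 29.000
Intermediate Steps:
L = 12 (L = -3*(-4) = 12)
I = -58921/14730 (I = -4 + (1/3)/(-4910) = -4 + (1/3)*(-1/4910) = -4 - 1/14730 = -58921/14730 ≈ -4.0001)
n(N) = 9 + 2*N
n(L) + I = (9 + 2*12) - 58921/14730 = (9 + 24) - 58921/14730 = 33 - 58921/14730 = 427169/14730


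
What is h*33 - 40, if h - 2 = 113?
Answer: 3755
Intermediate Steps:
h = 115 (h = 2 + 113 = 115)
h*33 - 40 = 115*33 - 40 = 3795 - 40 = 3755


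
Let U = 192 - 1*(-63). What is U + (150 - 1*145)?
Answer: 260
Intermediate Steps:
U = 255 (U = 192 + 63 = 255)
U + (150 - 1*145) = 255 + (150 - 1*145) = 255 + (150 - 145) = 255 + 5 = 260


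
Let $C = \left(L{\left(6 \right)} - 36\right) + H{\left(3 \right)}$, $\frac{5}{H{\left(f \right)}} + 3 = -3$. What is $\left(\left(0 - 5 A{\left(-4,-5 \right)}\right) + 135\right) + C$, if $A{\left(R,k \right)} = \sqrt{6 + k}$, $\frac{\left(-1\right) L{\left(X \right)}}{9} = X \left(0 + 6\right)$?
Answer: $- \frac{1385}{6} \approx -230.83$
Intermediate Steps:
$H{\left(f \right)} = - \frac{5}{6}$ ($H{\left(f \right)} = \frac{5}{-3 - 3} = \frac{5}{-6} = 5 \left(- \frac{1}{6}\right) = - \frac{5}{6}$)
$L{\left(X \right)} = - 54 X$ ($L{\left(X \right)} = - 9 X \left(0 + 6\right) = - 9 X 6 = - 9 \cdot 6 X = - 54 X$)
$C = - \frac{2165}{6}$ ($C = \left(\left(-54\right) 6 - 36\right) - \frac{5}{6} = \left(-324 - 36\right) - \frac{5}{6} = -360 - \frac{5}{6} = - \frac{2165}{6} \approx -360.83$)
$\left(\left(0 - 5 A{\left(-4,-5 \right)}\right) + 135\right) + C = \left(\left(0 - 5 \sqrt{6 - 5}\right) + 135\right) - \frac{2165}{6} = \left(\left(0 - 5 \sqrt{1}\right) + 135\right) - \frac{2165}{6} = \left(\left(0 - 5\right) + 135\right) - \frac{2165}{6} = \left(-5 + 135\right) - \frac{2165}{6} = 130 - \frac{2165}{6} = - \frac{1385}{6}$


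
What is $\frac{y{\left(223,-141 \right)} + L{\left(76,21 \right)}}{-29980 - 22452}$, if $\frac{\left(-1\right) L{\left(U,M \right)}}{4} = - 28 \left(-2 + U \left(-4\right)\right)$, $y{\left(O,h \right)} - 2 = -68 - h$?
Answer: $\frac{34197}{52432} \approx 0.65222$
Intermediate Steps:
$y{\left(O,h \right)} = -66 - h$ ($y{\left(O,h \right)} = 2 - \left(68 + h\right) = -66 - h$)
$L{\left(U,M \right)} = -224 - 448 U$ ($L{\left(U,M \right)} = - 4 \left(- 28 \left(-2 + U \left(-4\right)\right)\right) = - 4 \left(- 28 \left(-2 - 4 U\right)\right) = - 4 \left(56 + 112 U\right) = -224 - 448 U$)
$\frac{y{\left(223,-141 \right)} + L{\left(76,21 \right)}}{-29980 - 22452} = \frac{\left(-66 - -141\right) - 34272}{-29980 - 22452} = \frac{\left(-66 + 141\right) - 34272}{-52432} = \left(75 - 34272\right) \left(- \frac{1}{52432}\right) = \left(-34197\right) \left(- \frac{1}{52432}\right) = \frac{34197}{52432}$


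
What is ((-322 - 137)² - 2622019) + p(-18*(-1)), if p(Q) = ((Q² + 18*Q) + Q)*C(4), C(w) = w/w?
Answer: -2410672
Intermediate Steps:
C(w) = 1
p(Q) = Q² + 19*Q (p(Q) = ((Q² + 18*Q) + Q)*1 = (Q² + 19*Q)*1 = Q² + 19*Q)
((-322 - 137)² - 2622019) + p(-18*(-1)) = ((-322 - 137)² - 2622019) + (-18*(-1))*(19 - 18*(-1)) = ((-459)² - 2622019) + 18*(19 + 18) = (210681 - 2622019) + 18*37 = -2411338 + 666 = -2410672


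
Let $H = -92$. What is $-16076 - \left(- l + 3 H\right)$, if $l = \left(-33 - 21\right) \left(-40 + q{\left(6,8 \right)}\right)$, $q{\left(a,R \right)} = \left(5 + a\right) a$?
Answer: $-17204$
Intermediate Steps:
$q{\left(a,R \right)} = a \left(5 + a\right)$
$l = -1404$ ($l = \left(-33 - 21\right) \left(-40 + 6 \left(5 + 6\right)\right) = - 54 \left(-40 + 6 \cdot 11\right) = - 54 \left(-40 + 66\right) = \left(-54\right) 26 = -1404$)
$-16076 - \left(- l + 3 H\right) = -16076 - 1128 = -17204$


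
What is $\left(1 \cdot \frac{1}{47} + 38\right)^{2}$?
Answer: $\frac{3193369}{2209} \approx 1445.6$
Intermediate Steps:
$\left(1 \cdot \frac{1}{47} + 38\right)^{2} = \left(\frac{1}{47} + 38\right)^{2} = \left(\frac{1787}{47}\right)^{2} = \frac{3193369}{2209}$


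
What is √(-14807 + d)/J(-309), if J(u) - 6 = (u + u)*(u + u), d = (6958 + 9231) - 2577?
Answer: I*√1195/381930 ≈ 9.0511e-5*I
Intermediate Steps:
d = 13612 (d = 16189 - 2577 = 13612)
J(u) = 6 + 4*u² (J(u) = 6 + (u + u)*(u + u) = 6 + (2*u)*(2*u) = 6 + 4*u²)
√(-14807 + d)/J(-309) = √(-14807 + 13612)/(6 + 4*(-309)²) = √(-1195)/(6 + 4*95481) = (I*√1195)/(6 + 381924) = (I*√1195)/381930 = (I*√1195)*(1/381930) = I*√1195/381930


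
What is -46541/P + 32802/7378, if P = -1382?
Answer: 27765133/728314 ≈ 38.122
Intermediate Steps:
-46541/P + 32802/7378 = -46541/(-1382) + 32802/7378 = -46541*(-1/1382) + 32802*(1/7378) = 46541/1382 + 2343/527 = 27765133/728314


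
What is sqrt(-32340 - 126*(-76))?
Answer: 2*I*sqrt(5691) ≈ 150.88*I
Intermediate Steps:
sqrt(-32340 - 126*(-76)) = sqrt(-32340 + 9576) = sqrt(-22764) = 2*I*sqrt(5691)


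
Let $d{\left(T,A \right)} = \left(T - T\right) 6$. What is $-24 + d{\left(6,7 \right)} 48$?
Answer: $-24$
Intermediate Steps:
$d{\left(T,A \right)} = 0$ ($d{\left(T,A \right)} = 0 \cdot 6 = 0$)
$-24 + d{\left(6,7 \right)} 48 = -24 + 0 \cdot 48 = -24 + 0 = -24$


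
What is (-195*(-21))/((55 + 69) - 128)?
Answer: -4095/4 ≈ -1023.8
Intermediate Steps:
(-195*(-21))/((55 + 69) - 128) = 4095/(124 - 128) = 4095/(-4) = 4095*(-1/4) = -4095/4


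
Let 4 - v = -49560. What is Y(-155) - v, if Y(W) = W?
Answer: -49719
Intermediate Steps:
v = 49564 (v = 4 - 1*(-49560) = 4 + 49560 = 49564)
Y(-155) - v = -155 - 1*49564 = -155 - 49564 = -49719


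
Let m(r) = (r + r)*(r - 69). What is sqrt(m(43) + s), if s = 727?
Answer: I*sqrt(1509) ≈ 38.846*I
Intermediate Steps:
m(r) = 2*r*(-69 + r) (m(r) = (2*r)*(-69 + r) = 2*r*(-69 + r))
sqrt(m(43) + s) = sqrt(2*43*(-69 + 43) + 727) = sqrt(2*43*(-26) + 727) = sqrt(-2236 + 727) = sqrt(-1509) = I*sqrt(1509)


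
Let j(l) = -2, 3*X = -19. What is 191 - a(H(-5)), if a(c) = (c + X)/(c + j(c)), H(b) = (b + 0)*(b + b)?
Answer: 27373/144 ≈ 190.09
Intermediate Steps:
X = -19/3 (X = (1/3)*(-19) = -19/3 ≈ -6.3333)
H(b) = 2*b**2 (H(b) = b*(2*b) = 2*b**2)
a(c) = (-19/3 + c)/(-2 + c) (a(c) = (c - 19/3)/(c - 2) = (-19/3 + c)/(-2 + c))
191 - a(H(-5)) = 191 - (-19/3 + 2*(-5)**2)/(-2 + 2*(-5)**2) = 191 - (-19/3 + 2*25)/(-2 + 2*25) = 191 - (-19/3 + 50)/(-2 + 50) = 191 - 131/(48*3) = 191 - 1*131/144 = 191 - 131/144 = 27373/144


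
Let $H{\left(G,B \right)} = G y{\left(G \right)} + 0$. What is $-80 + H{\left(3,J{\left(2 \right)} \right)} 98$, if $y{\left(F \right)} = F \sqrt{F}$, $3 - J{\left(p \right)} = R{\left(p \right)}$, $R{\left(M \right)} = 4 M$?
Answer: $-80 + 882 \sqrt{3} \approx 1447.7$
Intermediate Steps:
$J{\left(p \right)} = 3 - 4 p$
$y{\left(F \right)} = F^{\frac{3}{2}}$
$H{\left(G,B \right)} = G^{\frac{5}{2}}$ ($H{\left(G,B \right)} = G G^{\frac{3}{2}} + 0 = G^{\frac{5}{2}} + 0 = G^{\frac{5}{2}}$)
$-80 + H{\left(3,J{\left(2 \right)} \right)} 98 = -80 + 3^{\frac{5}{2}} \cdot 98 = -80 + 9 \sqrt{3} \cdot 98 = -80 + 882 \sqrt{3}$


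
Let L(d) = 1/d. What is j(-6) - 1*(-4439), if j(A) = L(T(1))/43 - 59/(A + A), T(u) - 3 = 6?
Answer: 6879187/1548 ≈ 4443.9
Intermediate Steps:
T(u) = 9 (T(u) = 3 + 6 = 9)
j(A) = 1/387 - 59/(2*A) (j(A) = 1/(9*43) - 59/(A + A) = (⅑)*(1/43) - 59*1/(2*A) = 1/387 - 59/(2*A))
j(-6) - 1*(-4439) = (1/774)*(-22833 + 2*(-6))/(-6) - 1*(-4439) = (1/774)*(-⅙)*(-22833 - 12) + 4439 = (1/774)*(-⅙)*(-22845) + 4439 = 7615/1548 + 4439 = 6879187/1548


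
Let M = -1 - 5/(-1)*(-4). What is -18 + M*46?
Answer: -984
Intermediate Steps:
M = -21 (M = -1 - 5*(-1)*(-4) = -1 + 5*(-4) = -1 - 20 = -21)
-18 + M*46 = -18 - 21*46 = -18 - 966 = -984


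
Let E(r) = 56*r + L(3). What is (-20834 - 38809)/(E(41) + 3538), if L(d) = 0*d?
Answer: -59643/5834 ≈ -10.223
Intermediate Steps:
L(d) = 0
E(r) = 56*r (E(r) = 56*r + 0 = 56*r)
(-20834 - 38809)/(E(41) + 3538) = (-20834 - 38809)/(56*41 + 3538) = -59643/(2296 + 3538) = -59643/5834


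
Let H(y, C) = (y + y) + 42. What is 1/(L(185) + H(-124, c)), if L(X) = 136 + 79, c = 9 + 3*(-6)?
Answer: ⅑ ≈ 0.11111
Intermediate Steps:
c = -9 (c = 9 - 18 = -9)
L(X) = 215
H(y, C) = 42 + 2*y (H(y, C) = 2*y + 42 = 42 + 2*y)
1/(L(185) + H(-124, c)) = 1/(215 + (42 + 2*(-124))) = 1/(215 + (42 - 248)) = 1/(215 - 206) = 1/9 = ⅑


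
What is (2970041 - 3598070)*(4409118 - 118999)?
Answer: -2694319145451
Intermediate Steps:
(2970041 - 3598070)*(4409118 - 118999) = -628029*4290119 = -2694319145451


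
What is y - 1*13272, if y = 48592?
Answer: 35320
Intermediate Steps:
y - 1*13272 = 48592 - 1*13272 = 48592 - 13272 = 35320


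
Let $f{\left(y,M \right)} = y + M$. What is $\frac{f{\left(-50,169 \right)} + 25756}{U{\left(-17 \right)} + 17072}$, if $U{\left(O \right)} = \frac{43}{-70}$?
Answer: $\frac{1811250}{1194997} \approx 1.5157$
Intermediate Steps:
$f{\left(y,M \right)} = M + y$
$U{\left(O \right)} = - \frac{43}{70}$ ($U{\left(O \right)} = 43 \left(- \frac{1}{70}\right) = - \frac{43}{70}$)
$\frac{f{\left(-50,169 \right)} + 25756}{U{\left(-17 \right)} + 17072} = \frac{\left(169 - 50\right) + 25756}{- \frac{43}{70} + 17072} = \frac{119 + 25756}{\frac{1194997}{70}} = 25875 \cdot \frac{70}{1194997} = \frac{1811250}{1194997}$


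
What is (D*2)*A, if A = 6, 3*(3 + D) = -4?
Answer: -52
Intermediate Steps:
D = -13/3 (D = -3 + (⅓)*(-4) = -3 - 4/3 = -13/3 ≈ -4.3333)
(D*2)*A = -13/3*2*6 = -26/3*6 = -52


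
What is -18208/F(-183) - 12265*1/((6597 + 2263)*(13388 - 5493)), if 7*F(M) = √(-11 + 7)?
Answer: -2453/13989940 + 63728*I ≈ -0.00017534 + 63728.0*I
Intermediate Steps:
F(M) = 2*I/7 (F(M) = √(-11 + 7)/7 = √(-4)/7 = (2*I)/7 = 2*I/7)
-18208/F(-183) - 12265*1/((6597 + 2263)*(13388 - 5493)) = -18208*(-7*I/2) - 12265*1/((6597 + 2263)*(13388 - 5493)) = -(-63728)*I - 12265/(7895*8860) = 63728*I - 12265/69949700 = 63728*I - 12265*1/69949700 = 63728*I - 2453/13989940 = -2453/13989940 + 63728*I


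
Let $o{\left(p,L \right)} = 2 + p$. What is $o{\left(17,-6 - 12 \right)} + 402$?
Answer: $421$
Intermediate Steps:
$o{\left(17,-6 - 12 \right)} + 402 = \left(2 + 17\right) + 402 = 19 + 402 = 421$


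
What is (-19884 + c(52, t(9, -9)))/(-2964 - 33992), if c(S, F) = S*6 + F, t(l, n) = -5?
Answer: 19577/36956 ≈ 0.52974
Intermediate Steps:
c(S, F) = F + 6*S (c(S, F) = 6*S + F = F + 6*S)
(-19884 + c(52, t(9, -9)))/(-2964 - 33992) = (-19884 + (-5 + 6*52))/(-2964 - 33992) = (-19884 + (-5 + 312))/(-36956) = (-19884 + 307)*(-1/36956) = -19577*(-1/36956) = 19577/36956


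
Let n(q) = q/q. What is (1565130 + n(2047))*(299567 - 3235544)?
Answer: -4595188617987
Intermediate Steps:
n(q) = 1
(1565130 + n(2047))*(299567 - 3235544) = (1565130 + 1)*(299567 - 3235544) = 1565131*(-2935977) = -4595188617987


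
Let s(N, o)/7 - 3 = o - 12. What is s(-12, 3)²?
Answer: 1764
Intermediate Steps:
s(N, o) = -63 + 7*o (s(N, o) = 21 + 7*(o - 12) = 21 + 7*(-12 + o) = 21 + (-84 + 7*o) = -63 + 7*o)
s(-12, 3)² = (-63 + 7*3)² = (-63 + 21)² = (-42)² = 1764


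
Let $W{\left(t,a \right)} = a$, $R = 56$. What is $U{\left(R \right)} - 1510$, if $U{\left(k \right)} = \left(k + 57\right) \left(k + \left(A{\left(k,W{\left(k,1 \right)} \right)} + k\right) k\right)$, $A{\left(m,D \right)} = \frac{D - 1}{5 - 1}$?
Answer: $359186$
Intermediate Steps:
$A{\left(m,D \right)} = - \frac{1}{4} + \frac{D}{4}$ ($A{\left(m,D \right)} = \frac{-1 + D}{4} = \left(-1 + D\right) \frac{1}{4} = - \frac{1}{4} + \frac{D}{4}$)
$U{\left(k \right)} = \left(57 + k\right) \left(k + k^{2}\right)$ ($U{\left(k \right)} = \left(k + 57\right) \left(k + \left(\left(- \frac{1}{4} + \frac{1}{4} \cdot 1\right) + k\right) k\right) = \left(57 + k\right) \left(k + \left(\left(- \frac{1}{4} + \frac{1}{4}\right) + k\right) k\right) = \left(57 + k\right) \left(k + \left(0 + k\right) k\right) = \left(57 + k\right) \left(k + k k\right) = \left(57 + k\right) \left(k + k^{2}\right)$)
$U{\left(R \right)} - 1510 = 56 \left(57 + 56^{2} + 58 \cdot 56\right) - 1510 = 56 \left(57 + 3136 + 3248\right) - 1510 = 56 \cdot 6441 - 1510 = 360696 - 1510 = 359186$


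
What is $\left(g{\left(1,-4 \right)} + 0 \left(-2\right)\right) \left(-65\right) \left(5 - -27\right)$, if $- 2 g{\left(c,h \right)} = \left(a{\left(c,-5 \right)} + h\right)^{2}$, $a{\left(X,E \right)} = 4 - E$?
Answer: $26000$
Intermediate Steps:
$g{\left(c,h \right)} = - \frac{\left(9 + h\right)^{2}}{2}$ ($g{\left(c,h \right)} = - \frac{\left(\left(4 - -5\right) + h\right)^{2}}{2} = - \frac{\left(\left(4 + 5\right) + h\right)^{2}}{2} = - \frac{\left(9 + h\right)^{2}}{2}$)
$\left(g{\left(1,-4 \right)} + 0 \left(-2\right)\right) \left(-65\right) \left(5 - -27\right) = \left(- \frac{\left(9 - 4\right)^{2}}{2} + 0 \left(-2\right)\right) \left(-65\right) \left(5 - -27\right) = \left(- \frac{5^{2}}{2} + 0\right) \left(-65\right) \left(5 + 27\right) = \left(\left(- \frac{1}{2}\right) 25 + 0\right) \left(-65\right) 32 = \left(- \frac{25}{2} + 0\right) \left(-65\right) 32 = \left(- \frac{25}{2}\right) \left(-65\right) 32 = \frac{1625}{2} \cdot 32 = 26000$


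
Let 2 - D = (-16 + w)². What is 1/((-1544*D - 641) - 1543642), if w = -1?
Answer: -1/1101155 ≈ -9.0814e-7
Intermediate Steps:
D = -287 (D = 2 - (-16 - 1)² = 2 - 1*(-17)² = 2 - 1*289 = 2 - 289 = -287)
1/((-1544*D - 641) - 1543642) = 1/((-1544*(-287) - 641) - 1543642) = 1/((443128 - 641) - 1543642) = 1/(442487 - 1543642) = 1/(-1101155) = -1/1101155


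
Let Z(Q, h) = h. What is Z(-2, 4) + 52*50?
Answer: 2604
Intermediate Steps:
Z(-2, 4) + 52*50 = 4 + 52*50 = 4 + 2600 = 2604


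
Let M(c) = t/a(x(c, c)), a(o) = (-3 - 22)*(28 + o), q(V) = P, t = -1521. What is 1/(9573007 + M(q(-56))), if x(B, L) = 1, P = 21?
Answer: 725/6940431596 ≈ 1.0446e-7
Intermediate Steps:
q(V) = 21
a(o) = -700 - 25*o (a(o) = -25*(28 + o) = -700 - 25*o)
M(c) = 1521/725 (M(c) = -1521/(-700 - 25*1) = -1521/(-700 - 25) = -1521/(-725) = -1521*(-1/725) = 1521/725)
1/(9573007 + M(q(-56))) = 1/(9573007 + 1521/725) = 1/(6940431596/725) = 725/6940431596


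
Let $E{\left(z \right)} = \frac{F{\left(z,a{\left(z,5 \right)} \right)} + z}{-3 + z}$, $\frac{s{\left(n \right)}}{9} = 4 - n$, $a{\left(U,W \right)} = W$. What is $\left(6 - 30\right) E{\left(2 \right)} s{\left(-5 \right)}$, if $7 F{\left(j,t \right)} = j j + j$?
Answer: $\frac{38880}{7} \approx 5554.3$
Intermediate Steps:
$s{\left(n \right)} = 36 - 9 n$ ($s{\left(n \right)} = 9 \left(4 - n\right) = 36 - 9 n$)
$F{\left(j,t \right)} = \frac{j}{7} + \frac{j^{2}}{7}$ ($F{\left(j,t \right)} = \frac{j j + j}{7} = \frac{j^{2} + j}{7} = \frac{j + j^{2}}{7} = \frac{j}{7} + \frac{j^{2}}{7}$)
$E{\left(z \right)} = \frac{z + \frac{z \left(1 + z\right)}{7}}{-3 + z}$ ($E{\left(z \right)} = \frac{\frac{z \left(1 + z\right)}{7} + z}{-3 + z} = \frac{z + \frac{z \left(1 + z\right)}{7}}{-3 + z}$)
$\left(6 - 30\right) E{\left(2 \right)} s{\left(-5 \right)} = \left(6 - 30\right) \frac{1}{7} \cdot 2 \frac{1}{-3 + 2} \left(8 + 2\right) \left(36 - -45\right) = \left(6 - 30\right) \frac{1}{7} \cdot 2 \frac{1}{-1} \cdot 10 \left(36 + 45\right) = - 24 \cdot \frac{1}{7} \cdot 2 \left(-1\right) 10 \cdot 81 = \left(-24\right) \left(- \frac{20}{7}\right) 81 = \frac{480}{7} \cdot 81 = \frac{38880}{7}$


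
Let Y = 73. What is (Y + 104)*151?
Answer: 26727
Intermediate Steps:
(Y + 104)*151 = (73 + 104)*151 = 177*151 = 26727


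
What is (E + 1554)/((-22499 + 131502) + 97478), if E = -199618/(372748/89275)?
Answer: -8620823279/38482689894 ≈ -0.22402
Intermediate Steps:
E = -8910448475/186374 (E = -199618/(372748*(1/89275)) = -199618/372748/89275 = -199618*89275/372748 = -8910448475/186374 ≈ -47810.)
(E + 1554)/((-22499 + 131502) + 97478) = (-8910448475/186374 + 1554)/((-22499 + 131502) + 97478) = -8620823279/(186374*(109003 + 97478)) = -8620823279/186374/206481 = -8620823279/186374*1/206481 = -8620823279/38482689894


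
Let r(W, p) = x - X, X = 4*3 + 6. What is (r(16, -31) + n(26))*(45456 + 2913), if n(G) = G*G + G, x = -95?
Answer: 28489341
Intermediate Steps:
X = 18 (X = 12 + 6 = 18)
n(G) = G + G² (n(G) = G² + G = G + G²)
r(W, p) = -113 (r(W, p) = -95 - 1*18 = -95 - 18 = -113)
(r(16, -31) + n(26))*(45456 + 2913) = (-113 + 26*(1 + 26))*(45456 + 2913) = (-113 + 26*27)*48369 = (-113 + 702)*48369 = 589*48369 = 28489341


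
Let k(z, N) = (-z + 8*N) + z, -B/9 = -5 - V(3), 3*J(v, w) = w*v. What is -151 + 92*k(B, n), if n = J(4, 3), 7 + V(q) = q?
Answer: 2793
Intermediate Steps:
V(q) = -7 + q
J(v, w) = v*w/3 (J(v, w) = (w*v)/3 = (v*w)/3 = v*w/3)
n = 4 (n = (⅓)*4*3 = 4)
B = 9 (B = -9*(-5 - (-7 + 3)) = -9*(-5 - 1*(-4)) = -9*(-5 + 4) = -9*(-1) = 9)
k(z, N) = 8*N
-151 + 92*k(B, n) = -151 + 92*(8*4) = -151 + 92*32 = -151 + 2944 = 2793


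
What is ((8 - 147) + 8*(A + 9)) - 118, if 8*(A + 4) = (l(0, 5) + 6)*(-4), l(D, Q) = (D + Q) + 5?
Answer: -281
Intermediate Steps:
l(D, Q) = 5 + D + Q
A = -12 (A = -4 + (((5 + 0 + 5) + 6)*(-4))/8 = -4 + ((10 + 6)*(-4))/8 = -4 + (16*(-4))/8 = -4 + (⅛)*(-64) = -4 - 8 = -12)
((8 - 147) + 8*(A + 9)) - 118 = ((8 - 147) + 8*(-12 + 9)) - 118 = (-139 + 8*(-3)) - 118 = (-139 - 24) - 118 = -163 - 118 = -281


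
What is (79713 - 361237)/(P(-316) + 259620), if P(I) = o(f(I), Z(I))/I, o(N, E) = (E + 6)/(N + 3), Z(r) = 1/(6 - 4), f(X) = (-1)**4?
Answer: -711692672/656319347 ≈ -1.0844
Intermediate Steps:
f(X) = 1
Z(r) = 1/2
o(N, E) = (6 + E)/(3 + N)
P(I) = 13/(8*I) (P(I) = ((6 + 1/2)/(3 + 1))/I = ((13/2)/4)/I = ((1/4)*(13/2))/I = 13/(8*I))
(79713 - 361237)/(P(-316) + 259620) = (79713 - 361237)/((13/8)/(-316) + 259620) = -281524/((13/8)*(-1/316) + 259620) = -281524/(-13/2528 + 259620) = -281524/656319347/2528 = -281524*2528/656319347 = -711692672/656319347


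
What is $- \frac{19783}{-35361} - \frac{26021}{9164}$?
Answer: $- \frac{738837169}{324048204} \approx -2.28$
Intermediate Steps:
$- \frac{19783}{-35361} - \frac{26021}{9164} = \left(-19783\right) \left(- \frac{1}{35361}\right) - \frac{26021}{9164} = \frac{19783}{35361} - \frac{26021}{9164} = - \frac{738837169}{324048204}$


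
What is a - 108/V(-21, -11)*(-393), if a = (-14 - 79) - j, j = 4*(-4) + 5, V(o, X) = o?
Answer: -14722/7 ≈ -2103.1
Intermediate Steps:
j = -11 (j = -16 + 5 = -11)
a = -82 (a = (-14 - 79) - 1*(-11) = -93 + 11 = -82)
a - 108/V(-21, -11)*(-393) = -82 - 108/(-21)*(-393) = -82 - 108*(-1/21)*(-393) = -82 + (36/7)*(-393) = -82 - 14148/7 = -14722/7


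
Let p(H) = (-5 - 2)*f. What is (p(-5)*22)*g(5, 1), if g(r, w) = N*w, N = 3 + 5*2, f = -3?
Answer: 6006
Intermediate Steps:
p(H) = 21 (p(H) = (-5 - 2)*(-3) = -7*(-3) = 21)
N = 13 (N = 3 + 10 = 13)
g(r, w) = 13*w
(p(-5)*22)*g(5, 1) = (21*22)*(13*1) = 462*13 = 6006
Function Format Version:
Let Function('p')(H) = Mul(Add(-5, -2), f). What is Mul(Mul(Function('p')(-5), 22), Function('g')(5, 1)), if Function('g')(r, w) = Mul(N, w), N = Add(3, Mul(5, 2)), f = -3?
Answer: 6006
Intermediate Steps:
Function('p')(H) = 21 (Function('p')(H) = Mul(Add(-5, -2), -3) = Mul(-7, -3) = 21)
N = 13 (N = Add(3, 10) = 13)
Function('g')(r, w) = Mul(13, w)
Mul(Mul(Function('p')(-5), 22), Function('g')(5, 1)) = Mul(Mul(21, 22), Mul(13, 1)) = Mul(462, 13) = 6006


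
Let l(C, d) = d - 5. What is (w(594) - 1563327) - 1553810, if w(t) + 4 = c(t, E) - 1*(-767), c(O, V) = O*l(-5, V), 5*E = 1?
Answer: -15596126/5 ≈ -3.1192e+6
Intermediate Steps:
E = ⅕ (E = (⅕)*1 = ⅕ ≈ 0.20000)
l(C, d) = -5 + d
c(O, V) = O*(-5 + V)
w(t) = 763 - 24*t/5 (w(t) = -4 + (t*(-5 + ⅕) - 1*(-767)) = -4 + (t*(-24/5) + 767) = -4 + (-24*t/5 + 767) = -4 + (767 - 24*t/5) = 763 - 24*t/5)
(w(594) - 1563327) - 1553810 = ((763 - 24/5*594) - 1563327) - 1553810 = ((763 - 14256/5) - 1563327) - 1553810 = (-10441/5 - 1563327) - 1553810 = -7827076/5 - 1553810 = -15596126/5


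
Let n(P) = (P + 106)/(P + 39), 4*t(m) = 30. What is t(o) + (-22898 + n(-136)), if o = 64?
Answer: -4440697/194 ≈ -22890.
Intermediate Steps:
t(m) = 15/2 (t(m) = (¼)*30 = 15/2)
n(P) = (106 + P)/(39 + P)
t(o) + (-22898 + n(-136)) = 15/2 + (-22898 + (106 - 136)/(39 - 136)) = 15/2 + (-22898 - 30/(-97)) = 15/2 + (-22898 - 1/97*(-30)) = 15/2 + (-22898 + 30/97) = 15/2 - 2221076/97 = -4440697/194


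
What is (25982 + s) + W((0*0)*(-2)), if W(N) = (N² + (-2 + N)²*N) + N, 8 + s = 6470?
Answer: 32444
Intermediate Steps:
s = 6462 (s = -8 + 6470 = 6462)
W(N) = N + N² + N*(-2 + N)² (W(N) = (N² + N*(-2 + N)²) + N = N + N² + N*(-2 + N)²)
(25982 + s) + W((0*0)*(-2)) = (25982 + 6462) + ((0*0)*(-2))*(1 + (0*0)*(-2) + (-2 + (0*0)*(-2))²) = 32444 + (0*(-2))*(1 + 0*(-2) + (-2 + 0*(-2))²) = 32444 + 0*(1 + 0 + (-2 + 0)²) = 32444 + 0*(1 + 0 + (-2)²) = 32444 + 0*(1 + 0 + 4) = 32444 + 0*5 = 32444 + 0 = 32444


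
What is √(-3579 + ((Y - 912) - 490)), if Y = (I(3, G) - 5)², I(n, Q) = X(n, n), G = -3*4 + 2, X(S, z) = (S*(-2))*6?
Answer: 10*I*√33 ≈ 57.446*I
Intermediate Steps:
X(S, z) = -12*S (X(S, z) = -2*S*6 = -12*S)
G = -10 (G = -12 + 2 = -10)
I(n, Q) = -12*n
Y = 1681 (Y = (-12*3 - 5)² = (-36 - 5)² = (-41)² = 1681)
√(-3579 + ((Y - 912) - 490)) = √(-3579 + ((1681 - 912) - 490)) = √(-3579 + (769 - 490)) = √(-3579 + 279) = √(-3300) = 10*I*√33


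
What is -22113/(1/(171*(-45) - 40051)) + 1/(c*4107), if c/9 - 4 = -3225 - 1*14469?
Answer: 690366493209180059/653875470 ≈ 1.0558e+9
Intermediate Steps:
c = -159210 (c = 36 + 9*(-3225 - 1*14469) = 36 + 9*(-3225 - 14469) = 36 + 9*(-17694) = 36 - 159246 = -159210)
-22113/(1/(171*(-45) - 40051)) + 1/(c*4107) = -22113/(1/(171*(-45) - 40051)) + 1/(-159210*4107) = -22113/(1/(-7695 - 40051)) - 1/159210*1/4107 = -22113/(1/(-47746)) - 1/653875470 = -22113/(-1/47746) - 1/653875470 = -22113*(-47746) - 1/653875470 = 1055807298 - 1/653875470 = 690366493209180059/653875470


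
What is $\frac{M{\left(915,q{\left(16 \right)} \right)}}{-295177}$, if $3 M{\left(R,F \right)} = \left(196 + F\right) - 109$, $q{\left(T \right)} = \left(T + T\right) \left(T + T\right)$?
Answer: $- \frac{1111}{885531} \approx -0.0012546$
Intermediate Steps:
$q{\left(T \right)} = 4 T^{2}$ ($q{\left(T \right)} = 2 T 2 T = 4 T^{2}$)
$M{\left(R,F \right)} = 29 + \frac{F}{3}$ ($M{\left(R,F \right)} = \frac{\left(196 + F\right) - 109}{3} = \frac{87 + F}{3} = 29 + \frac{F}{3}$)
$\frac{M{\left(915,q{\left(16 \right)} \right)}}{-295177} = \frac{29 + \frac{4 \cdot 16^{2}}{3}}{-295177} = \left(29 + \frac{4 \cdot 256}{3}\right) \left(- \frac{1}{295177}\right) = \left(29 + \frac{1}{3} \cdot 1024\right) \left(- \frac{1}{295177}\right) = \left(29 + \frac{1024}{3}\right) \left(- \frac{1}{295177}\right) = \frac{1111}{3} \left(- \frac{1}{295177}\right) = - \frac{1111}{885531}$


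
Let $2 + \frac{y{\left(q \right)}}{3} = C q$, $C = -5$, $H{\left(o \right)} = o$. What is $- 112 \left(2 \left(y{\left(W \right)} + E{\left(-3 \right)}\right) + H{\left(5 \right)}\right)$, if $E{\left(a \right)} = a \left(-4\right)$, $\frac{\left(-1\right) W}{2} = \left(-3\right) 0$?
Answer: $-1904$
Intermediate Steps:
$W = 0$ ($W = - 2 \left(\left(-3\right) 0\right) = \left(-2\right) 0 = 0$)
$y{\left(q \right)} = -6 - 15 q$ ($y{\left(q \right)} = -6 + 3 \left(- 5 q\right) = -6 - 15 q$)
$E{\left(a \right)} = - 4 a$
$- 112 \left(2 \left(y{\left(W \right)} + E{\left(-3 \right)}\right) + H{\left(5 \right)}\right) = - 112 \left(2 \left(\left(-6 - 0\right) - -12\right) + 5\right) = - 112 \left(2 \left(\left(-6 + 0\right) + 12\right) + 5\right) = - 112 \left(2 \left(-6 + 12\right) + 5\right) = - 112 \left(2 \cdot 6 + 5\right) = - 112 \left(12 + 5\right) = \left(-112\right) 17 = -1904$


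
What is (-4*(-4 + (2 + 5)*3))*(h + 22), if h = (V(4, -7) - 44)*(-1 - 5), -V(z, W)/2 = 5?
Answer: -23528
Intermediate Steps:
V(z, W) = -10 (V(z, W) = -2*5 = -10)
h = 324 (h = (-10 - 44)*(-1 - 5) = -54*(-6) = 324)
(-4*(-4 + (2 + 5)*3))*(h + 22) = (-4*(-4 + (2 + 5)*3))*(324 + 22) = -4*(-4 + 7*3)*346 = -4*(-4 + 21)*346 = -4*17*346 = -68*346 = -23528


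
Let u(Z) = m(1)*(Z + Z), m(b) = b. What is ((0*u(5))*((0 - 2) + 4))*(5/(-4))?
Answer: 0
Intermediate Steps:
u(Z) = 2*Z (u(Z) = 1*(Z + Z) = 1*(2*Z) = 2*Z)
((0*u(5))*((0 - 2) + 4))*(5/(-4)) = ((0*(2*5))*((0 - 2) + 4))*(5/(-4)) = ((0*10)*(-2 + 4))*(5*(-¼)) = (0*2)*(-5/4) = 0*(-5/4) = 0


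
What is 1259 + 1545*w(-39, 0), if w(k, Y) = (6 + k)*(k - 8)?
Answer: 2397554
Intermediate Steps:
w(k, Y) = (-8 + k)*(6 + k) (w(k, Y) = (6 + k)*(-8 + k) = (-8 + k)*(6 + k))
1259 + 1545*w(-39, 0) = 1259 + 1545*(-48 + (-39)² - 2*(-39)) = 1259 + 1545*(-48 + 1521 + 78) = 1259 + 1545*1551 = 1259 + 2396295 = 2397554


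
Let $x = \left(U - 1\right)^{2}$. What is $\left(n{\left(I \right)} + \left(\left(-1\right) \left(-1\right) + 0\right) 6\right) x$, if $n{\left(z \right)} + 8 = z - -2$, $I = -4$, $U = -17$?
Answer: $-1296$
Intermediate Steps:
$x = 324$ ($x = \left(-17 - 1\right)^{2} = \left(-18\right)^{2} = 324$)
$n{\left(z \right)} = -6 + z$ ($n{\left(z \right)} = -8 + \left(z - -2\right) = -8 + \left(z + 2\right) = -8 + \left(2 + z\right) = -6 + z$)
$\left(n{\left(I \right)} + \left(\left(-1\right) \left(-1\right) + 0\right) 6\right) x = \left(\left(-6 - 4\right) + \left(\left(-1\right) \left(-1\right) + 0\right) 6\right) 324 = \left(-10 + \left(1 + 0\right) 6\right) 324 = \left(-10 + 1 \cdot 6\right) 324 = \left(-10 + 6\right) 324 = \left(-4\right) 324 = -1296$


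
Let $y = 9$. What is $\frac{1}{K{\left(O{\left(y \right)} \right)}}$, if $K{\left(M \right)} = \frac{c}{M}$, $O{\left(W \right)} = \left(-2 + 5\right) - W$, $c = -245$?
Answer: $\frac{6}{245} \approx 0.02449$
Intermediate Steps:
$O{\left(W \right)} = 3 - W$
$K{\left(M \right)} = - \frac{245}{M}$
$\frac{1}{K{\left(O{\left(y \right)} \right)}} = \frac{1}{\left(-245\right) \frac{1}{3 - 9}} = \frac{1}{\left(-245\right) \frac{1}{-6}} = \frac{1}{\left(-245\right) \left(- \frac{1}{6}\right)} = \frac{1}{\frac{245}{6}} = \frac{6}{245}$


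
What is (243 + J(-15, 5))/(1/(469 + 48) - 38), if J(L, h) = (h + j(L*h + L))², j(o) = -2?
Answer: -130284/19645 ≈ -6.6319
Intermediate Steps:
J(L, h) = (-2 + h)² (J(L, h) = (h - 2)² = (-2 + h)²)
(243 + J(-15, 5))/(1/(469 + 48) - 38) = (243 + (-2 + 5)²)/(1/(469 + 48) - 38) = (243 + 3²)/(1/517 - 38) = (243 + 9)/(1/517 - 38) = 252/(-19645/517) = 252*(-517/19645) = -130284/19645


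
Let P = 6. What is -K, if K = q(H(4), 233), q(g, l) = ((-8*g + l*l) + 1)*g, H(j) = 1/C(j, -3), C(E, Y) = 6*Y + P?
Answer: 40718/9 ≈ 4524.2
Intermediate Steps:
C(E, Y) = 6 + 6*Y (C(E, Y) = 6*Y + 6 = 6 + 6*Y)
H(j) = -1/12 (H(j) = 1/(6 + 6*(-3)) = 1/(6 - 18) = 1/(-12) = -1/12)
q(g, l) = g*(1 + l**2 - 8*g) (q(g, l) = ((-8*g + l**2) + 1)*g = ((l**2 - 8*g) + 1)*g = (1 + l**2 - 8*g)*g = g*(1 + l**2 - 8*g))
K = -40718/9 (K = -(1 + 233**2 - 8*(-1/12))/12 = -(1 + 54289 + 2/3)/12 = -1/12*162872/3 = -40718/9 ≈ -4524.2)
-K = -1*(-40718/9) = 40718/9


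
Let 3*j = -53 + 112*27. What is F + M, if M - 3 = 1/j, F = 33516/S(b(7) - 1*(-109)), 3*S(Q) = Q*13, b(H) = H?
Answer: 78043359/1120067 ≈ 69.677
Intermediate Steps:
S(Q) = 13*Q/3 (S(Q) = (Q*13)/3 = (13*Q)/3 = 13*Q/3)
j = 2971/3 (j = (-53 + 112*27)/3 = (-53 + 3024)/3 = (1/3)*2971 = 2971/3 ≈ 990.33)
F = 25137/377 (F = 33516/((13*(7 - 1*(-109))/3)) = 33516/((13*(7 + 109)/3)) = 33516/(((13/3)*116)) = 33516/(1508/3) = 33516*(3/1508) = 25137/377 ≈ 66.676)
M = 8916/2971 (M = 3 + 1/(2971/3) = 3 + 3/2971 = 8916/2971 ≈ 3.0010)
F + M = 25137/377 + 8916/2971 = 78043359/1120067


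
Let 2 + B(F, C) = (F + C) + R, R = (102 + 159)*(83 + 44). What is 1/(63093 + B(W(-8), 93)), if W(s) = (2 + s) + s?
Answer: 1/96317 ≈ 1.0382e-5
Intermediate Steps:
R = 33147 (R = 261*127 = 33147)
W(s) = 2 + 2*s
B(F, C) = 33145 + C + F (B(F, C) = -2 + ((F + C) + 33147) = -2 + ((C + F) + 33147) = -2 + (33147 + C + F) = 33145 + C + F)
1/(63093 + B(W(-8), 93)) = 1/(63093 + (33145 + 93 + (2 + 2*(-8)))) = 1/(63093 + (33145 + 93 + (2 - 16))) = 1/(63093 + (33145 + 93 - 14)) = 1/(63093 + 33224) = 1/96317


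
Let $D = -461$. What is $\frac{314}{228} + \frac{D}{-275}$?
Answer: $\frac{95729}{31350} \approx 3.0536$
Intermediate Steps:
$\frac{314}{228} + \frac{D}{-275} = \frac{314}{228} - \frac{461}{-275} = 314 \cdot \frac{1}{228} - - \frac{461}{275} = \frac{157}{114} + \frac{461}{275} = \frac{95729}{31350}$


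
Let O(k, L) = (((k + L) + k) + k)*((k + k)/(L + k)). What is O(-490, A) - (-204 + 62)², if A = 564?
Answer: -302128/37 ≈ -8165.6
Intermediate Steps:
O(k, L) = 2*k*(L + 3*k)/(L + k) (O(k, L) = (((L + k) + k) + k)*((2*k)/(L + k)) = ((L + 2*k) + k)*(2*k/(L + k)) = (L + 3*k)*(2*k/(L + k)) = 2*k*(L + 3*k)/(L + k))
O(-490, A) - (-204 + 62)² = 2*(-490)*(564 + 3*(-490))/(564 - 490) - (-204 + 62)² = 2*(-490)*(564 - 1470)/74 - 1*(-142)² = 2*(-490)*(1/74)*(-906) - 1*20164 = 443940/37 - 20164 = -302128/37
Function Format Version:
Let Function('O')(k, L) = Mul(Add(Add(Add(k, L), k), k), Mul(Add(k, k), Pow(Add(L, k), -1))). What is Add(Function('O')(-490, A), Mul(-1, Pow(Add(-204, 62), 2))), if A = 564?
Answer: Rational(-302128, 37) ≈ -8165.6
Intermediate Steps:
Function('O')(k, L) = Mul(2, k, Pow(Add(L, k), -1), Add(L, Mul(3, k))) (Function('O')(k, L) = Mul(Add(Add(Add(L, k), k), k), Mul(Mul(2, k), Pow(Add(L, k), -1))) = Mul(Add(Add(L, Mul(2, k)), k), Mul(2, k, Pow(Add(L, k), -1))) = Mul(Add(L, Mul(3, k)), Mul(2, k, Pow(Add(L, k), -1))) = Mul(2, k, Pow(Add(L, k), -1), Add(L, Mul(3, k))))
Add(Function('O')(-490, A), Mul(-1, Pow(Add(-204, 62), 2))) = Add(Mul(2, -490, Pow(Add(564, -490), -1), Add(564, Mul(3, -490))), Mul(-1, Pow(Add(-204, 62), 2))) = Add(Mul(2, -490, Pow(74, -1), Add(564, -1470)), Mul(-1, Pow(-142, 2))) = Add(Mul(2, -490, Rational(1, 74), -906), Mul(-1, 20164)) = Add(Rational(443940, 37), -20164) = Rational(-302128, 37)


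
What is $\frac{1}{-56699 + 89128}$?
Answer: $\frac{1}{32429} \approx 3.0837 \cdot 10^{-5}$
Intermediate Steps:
$\frac{1}{-56699 + 89128} = \frac{1}{32429}$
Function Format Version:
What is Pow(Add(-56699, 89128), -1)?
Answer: Rational(1, 32429) ≈ 3.0837e-5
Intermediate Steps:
Pow(Add(-56699, 89128), -1) = Pow(32429, -1) = Rational(1, 32429)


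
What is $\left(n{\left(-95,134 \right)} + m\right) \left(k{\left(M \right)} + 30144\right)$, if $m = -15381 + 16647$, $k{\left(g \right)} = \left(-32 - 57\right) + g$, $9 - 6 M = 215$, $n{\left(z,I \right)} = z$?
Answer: $\frac{105462602}{3} \approx 3.5154 \cdot 10^{7}$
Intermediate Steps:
$M = - \frac{103}{3}$ ($M = \frac{3}{2} - \frac{215}{6} = - \frac{103}{3} \approx -34.333$)
$k{\left(g \right)} = -89 + g$
$m = 1266$
$\left(n{\left(-95,134 \right)} + m\right) \left(k{\left(M \right)} + 30144\right) = \left(-95 + 1266\right) \left(\left(-89 - \frac{103}{3}\right) + 30144\right) = 1171 \left(- \frac{370}{3} + 30144\right) = 1171 \cdot \frac{90062}{3} = \frac{105462602}{3}$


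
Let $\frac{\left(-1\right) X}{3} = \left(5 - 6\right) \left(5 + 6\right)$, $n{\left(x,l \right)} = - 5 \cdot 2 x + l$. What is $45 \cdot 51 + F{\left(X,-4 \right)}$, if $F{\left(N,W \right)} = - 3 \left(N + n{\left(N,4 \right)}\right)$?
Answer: $3174$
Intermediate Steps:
$n{\left(x,l \right)} = l - 10 x$ ($n{\left(x,l \right)} = - 10 x + l = l - 10 x$)
$X = 33$ ($X = - 3 \left(5 - 6\right) \left(5 + 6\right) = - 3 \left(\left(-1\right) 11\right) = \left(-3\right) \left(-11\right) = 33$)
$F{\left(N,W \right)} = -12 + 27 N$ ($F{\left(N,W \right)} = - 3 \left(N - \left(-4 + 10 N\right)\right) = - 3 \left(4 - 9 N\right) = -12 + 27 N$)
$45 \cdot 51 + F{\left(X,-4 \right)} = 45 \cdot 51 + \left(-12 + 27 \cdot 33\right) = 2295 + \left(-12 + 891\right) = 2295 + 879 = 3174$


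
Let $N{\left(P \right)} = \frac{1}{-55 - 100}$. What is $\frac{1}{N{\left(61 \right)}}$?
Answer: $-155$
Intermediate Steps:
$N{\left(P \right)} = - \frac{1}{155}$ ($N{\left(P \right)} = \frac{1}{-155} = - \frac{1}{155}$)
$\frac{1}{N{\left(61 \right)}} = \frac{1}{- \frac{1}{155}} = -155$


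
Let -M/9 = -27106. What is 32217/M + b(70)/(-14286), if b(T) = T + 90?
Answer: 23401079/193618158 ≈ 0.12086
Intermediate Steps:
M = 243954 (M = -9*(-27106) = 243954)
b(T) = 90 + T
32217/M + b(70)/(-14286) = 32217/243954 + (90 + 70)/(-14286) = 32217*(1/243954) + 160*(-1/14286) = 10739/81318 - 80/7143 = 23401079/193618158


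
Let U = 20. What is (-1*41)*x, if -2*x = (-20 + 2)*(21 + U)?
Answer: -15129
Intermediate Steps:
x = 369 (x = -(-20 + 2)*(21 + 20)/2 = -(-9)*41 = -1/2*(-738) = 369)
(-1*41)*x = -1*41*369 = -41*369 = -15129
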